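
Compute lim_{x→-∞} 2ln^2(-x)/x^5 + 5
The quotient is an ∞/∞ indeterminate form as x → -∞.
Compare growth rates of the dominant terms (exponentials ≫ polynomials ≫ logarithms), or apply L'Hôpital's rule; the quotient → 0.
Adding the constant: 0 + 5 = 5. Limit = 5.

Final answer: 5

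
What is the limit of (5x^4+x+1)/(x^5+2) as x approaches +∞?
This is an ∞/∞ indeterminate form as x → +∞.
Divide numerator and denominator by x^5 and let the lower-order terms vanish; the numerator's degree 4 is below the denominator's degree 5, so the quotient → 0.
Limit = 0.

Final answer: 0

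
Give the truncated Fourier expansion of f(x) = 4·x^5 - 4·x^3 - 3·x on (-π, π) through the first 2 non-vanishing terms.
(-168·π^2 + 8·π^4 + 1002)·sin(x) + (-4·π^4 - 33 + 24·π^2)·sin(2·x)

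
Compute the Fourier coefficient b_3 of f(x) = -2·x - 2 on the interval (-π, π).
b_3 = (1/π) ∫_{-π}^{π} f(x)·sin(3x) dx.
Evaluate the integral (use parity and integration by parts as needed): b_3 = -4/3.

Final answer: -4/3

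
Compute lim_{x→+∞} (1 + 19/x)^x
As x → +∞: this is the defining limit (1 + 19/x)^x → e^19.
Limit = e^(19).

Final answer: e^(19)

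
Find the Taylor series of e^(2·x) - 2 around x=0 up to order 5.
4·x^5/15 + 2·x^4/3 + 4·x^3/3 + 2·x^2 + 2·x - 1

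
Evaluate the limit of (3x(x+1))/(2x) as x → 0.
Both numerator and denominator → 0 as x → 0; this is a 0/0 indeterminate form.
Expand each to leading order near x = 0: numerator ~ 3·x, denominator ~ 2·x.
The limit of the ratio is 3/2.

Final answer: 3/2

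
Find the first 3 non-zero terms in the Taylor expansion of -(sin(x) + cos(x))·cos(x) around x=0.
x^2 - x - 1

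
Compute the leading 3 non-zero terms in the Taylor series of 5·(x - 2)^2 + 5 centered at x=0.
5·x^2 - 20·x + 25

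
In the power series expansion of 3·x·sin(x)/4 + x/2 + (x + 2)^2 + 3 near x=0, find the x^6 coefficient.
Expand to order 6: 3·x·sin(x)/4 + x/2 + (x + 2)^2 + 3 = x^6/160 - x^4/8 + 7·x^2/4 + 9·x/2 + 7 + O(x^7).
The coefficient of x^6 is 1/160.

Final answer: 1/160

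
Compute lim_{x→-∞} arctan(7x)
Evaluate the dominant behaviour as x → -∞; each term tends to a finite value or vanishes.
Limit = -π/2.

Final answer: -π/2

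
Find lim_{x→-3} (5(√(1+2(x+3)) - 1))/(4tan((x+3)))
Both numerator and denominator → 0 as x → -3; this is a 0/0 indeterminate form.
Expand each to leading order near x = -3: numerator ~ 5·(x + 3), denominator ~ 4·(x + 3).
The limit of the ratio is 5/4.

Final answer: 5/4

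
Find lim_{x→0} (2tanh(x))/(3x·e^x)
Both numerator and denominator → 0 as x → 0; this is a 0/0 indeterminate form.
Expand each to leading order near x = 0: numerator ~ 2·x, denominator ~ 3·x.
The limit of the ratio is 2/3.

Final answer: 2/3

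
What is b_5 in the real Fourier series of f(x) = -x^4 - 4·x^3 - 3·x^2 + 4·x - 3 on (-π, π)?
b_5 = (1/π) ∫_{-π}^{π} f(x)·sin(5x) dx.
Evaluate the integral (use parity and integration by parts as needed): b_5 = 248/125 - 8·π^2/5.

Final answer: 248/125 - 8·π^2/5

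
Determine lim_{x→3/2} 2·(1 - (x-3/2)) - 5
Direct substitution at x = 3/2 gives -3.

Final answer: -3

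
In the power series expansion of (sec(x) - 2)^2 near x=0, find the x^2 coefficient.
Expand to order 2: (sec(x) - 2)^2 = 1 - x^2 + O(x^3).
The coefficient of x^2 is -1.

Final answer: -1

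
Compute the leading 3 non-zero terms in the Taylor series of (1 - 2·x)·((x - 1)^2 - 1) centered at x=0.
-2·x^3 + 5·x^2 - 2·x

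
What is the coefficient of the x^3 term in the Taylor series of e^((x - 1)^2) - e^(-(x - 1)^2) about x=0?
Expand to order 3: e^((x - 1)^2) - e^(-(x - 1)^2) = x^3·(-10·e/3 + 2·e^(-1)/3) + x^2·(-e^(-1) + 3·e) + x·(-2·e - 2·e^(-1)) - e^(-1) + e + O(x^4).
The coefficient of x^3 is -10·e/3 + 2·e^(-1)/3.

Final answer: -10·e/3 + 2·e^(-1)/3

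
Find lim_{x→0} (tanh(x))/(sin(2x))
Both numerator and denominator → 0 as x → 0; this is a 0/0 indeterminate form.
Expand each to leading order near x = 0: numerator ~ x, denominator ~ 2·x.
The limit of the ratio is 1/2.

Final answer: 1/2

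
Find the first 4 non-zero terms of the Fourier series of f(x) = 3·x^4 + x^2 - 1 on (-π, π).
(140 - 24·π^2)·cos(x) + (-8 + 6·π^2)·cos(2·x) + (4/3 - 8·π^2/3)·cos(3·x) - 1 + π^2/3 + 3·π^4/5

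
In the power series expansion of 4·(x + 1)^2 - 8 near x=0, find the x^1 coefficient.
Expand to order 1: 4·(x + 1)^2 - 8 = 8·x - 4 + O(x^2).
The coefficient of x^1 is 8.

Final answer: 8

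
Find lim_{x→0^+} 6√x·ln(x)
This is a 0·∞ indeterminate form at x → 0⁺.
Rewrite the product as 6·ln(x) / x^(-1/2) and apply L'Hôpital, or use the standard hierarchy x^(-1/2) ≫ |ln x| as x → 0⁺.
The indeterminate product → 0, so the limit = 0.

Final answer: 0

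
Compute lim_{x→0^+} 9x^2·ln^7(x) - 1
The product is a 0·∞ indeterminate form at x → 0⁺.
Rewrite the product as 9·ln^7(x) / x^(-2) and apply L'Hôpital, or use the standard hierarchy x^(-2) ≫ |ln x|^7 as x → 0⁺.
The indeterminate product → 0, so the limit = -1.

Final answer: -1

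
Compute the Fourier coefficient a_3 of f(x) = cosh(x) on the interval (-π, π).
a_3 = (1/π) ∫_{-π}^{π} f(x)·cos(3x) dx.
Evaluate the integral (use parity and integration by parts as needed): a_3 = -sinh(π)/(5·π).

Final answer: -sinh(π)/(5·π)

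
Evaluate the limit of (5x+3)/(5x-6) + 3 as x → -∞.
Evaluate the dominant behaviour as x → -∞; each term tends to a finite value or vanishes.
Limit = 4.

Final answer: 4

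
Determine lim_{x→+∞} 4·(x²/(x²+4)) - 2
Evaluate the dominant behaviour as x → +∞; each term tends to a finite value or vanishes.
Limit = 2.

Final answer: 2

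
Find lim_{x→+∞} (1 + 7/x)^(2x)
As x → +∞: write (1 + 7/x)^(2x) = ((1 + 7/x)^x)^2 → (e^7)^2 = e^14.
Limit = e^(14).

Final answer: e^(14)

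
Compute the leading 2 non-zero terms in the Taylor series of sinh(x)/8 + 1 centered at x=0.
x/8 + 1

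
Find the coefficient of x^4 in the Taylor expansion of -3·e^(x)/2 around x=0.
Expand to order 4: -3·e^(x)/2 = -x^4/16 - x^3/4 - 3·x^2/4 - 3·x/2 - 3/2 + O(x^5).
The coefficient of x^4 is -1/16.

Final answer: -1/16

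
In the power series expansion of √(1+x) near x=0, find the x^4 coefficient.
Expand to order 4: √(1+x) = -5·x^4/128 + x^3/16 - x^2/8 + x/2 + 1 + O(x^5).
The coefficient of x^4 is -5/128.

Final answer: -5/128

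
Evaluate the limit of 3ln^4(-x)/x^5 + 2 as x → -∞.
The quotient is an ∞/∞ indeterminate form as x → -∞.
Compare growth rates of the dominant terms (exponentials ≫ polynomials ≫ logarithms), or apply L'Hôpital's rule; the quotient → 0.
Adding the constant: 0 + 2 = 2. Limit = 2.

Final answer: 2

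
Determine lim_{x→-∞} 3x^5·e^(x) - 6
The product is a 0·∞ indeterminate form at x → -∞.
Rewrite the product as 3x^5 / e^(-x) (an ∞/∞ form) and apply L'Hôpital, or use the standard hierarchy e^(|x|) ≫ |x^5| as x → -∞.
The indeterminate product → 0, so the limit = -6.

Final answer: -6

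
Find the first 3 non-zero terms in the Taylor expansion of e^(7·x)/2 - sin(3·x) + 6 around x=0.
49·x^2/4 + x/2 + 13/2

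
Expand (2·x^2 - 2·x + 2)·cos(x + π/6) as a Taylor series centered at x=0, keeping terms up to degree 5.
x^5·(19/120 - √(3)/24) + x^4·(-11·√(3)/24 - 1/6) + x^3·(-5/6 + √(3)/2) + x^2·(√(3)/2 + 1) + x·(-√(3) - 1) + √(3)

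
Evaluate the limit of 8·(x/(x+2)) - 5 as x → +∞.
Evaluate the dominant behaviour as x → +∞; each term tends to a finite value or vanishes.
Limit = 3.

Final answer: 3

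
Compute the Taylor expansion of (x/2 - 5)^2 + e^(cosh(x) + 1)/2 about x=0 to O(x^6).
x^4·e^(2)/12 + x^2·(1/4 + e^(2)/4) - 5·x + e^(2)/2 + 25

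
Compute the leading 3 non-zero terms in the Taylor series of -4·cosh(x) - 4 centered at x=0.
-x^4/6 - 2·x^2 - 8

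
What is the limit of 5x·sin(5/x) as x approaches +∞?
As x → +∞: let u = 5/x → 0⁺; then 5·x·sin(5/x) = 5·5·sin(u)/u → 5·5·1 = 25.
Limit = 25.

Final answer: 25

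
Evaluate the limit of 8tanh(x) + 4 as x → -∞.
Evaluate the dominant behaviour as x → -∞; each term tends to a finite value or vanishes.
Limit = -4.

Final answer: -4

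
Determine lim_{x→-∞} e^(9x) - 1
Evaluate the dominant behaviour as x → -∞; each term tends to a finite value or vanishes.
Limit = -1.

Final answer: -1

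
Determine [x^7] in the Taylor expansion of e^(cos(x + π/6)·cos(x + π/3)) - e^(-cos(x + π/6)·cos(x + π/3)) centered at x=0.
-179·e^(√(3)/4)/720 - 179·e^(-√(3)/4)/720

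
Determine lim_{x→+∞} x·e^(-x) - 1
Evaluate the dominant behaviour as x → +∞; each term tends to a finite value or vanishes.
Limit = -1.

Final answer: -1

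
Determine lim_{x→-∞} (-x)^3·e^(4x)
This is a 0·∞ indeterminate form at x → -∞.
Rewrite the product as (-x)^3 / e^(-4x) (an ∞/∞ form) and apply L'Hôpital, or use the standard hierarchy e^(4|x|) ≫ |(-x)^3| as x → -∞.
The indeterminate product → 0, so the limit = 0.

Final answer: 0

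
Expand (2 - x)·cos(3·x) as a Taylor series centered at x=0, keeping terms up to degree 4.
27·x^4/4 + 9·x^3/2 - 9·x^2 - x + 2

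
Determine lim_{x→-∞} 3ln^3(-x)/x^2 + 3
The quotient is an ∞/∞ indeterminate form as x → -∞.
Compare growth rates of the dominant terms (exponentials ≫ polynomials ≫ logarithms), or apply L'Hôpital's rule; the quotient → 0.
Adding the constant: 0 + 3 = 3. Limit = 3.

Final answer: 3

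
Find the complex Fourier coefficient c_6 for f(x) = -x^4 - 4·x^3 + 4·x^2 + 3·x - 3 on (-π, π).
Compute the real Fourier coefficients first: a_6 = 13/27 - 2·π^2/9, b_6 = -11/9 + 4·π^2/3.
Then c_6 = (a_6 − i·b_6)/2 = -π^2/9 + 13/54 - 2·i·π^2/3 + 11·i/18.

Final answer: -π^2/9 + 13/54 - 2·i·π^2/3 + 11·i/18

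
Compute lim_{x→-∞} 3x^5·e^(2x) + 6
The product is a 0·∞ indeterminate form at x → -∞.
Rewrite the product as 3x^5 / e^(-2x) (an ∞/∞ form) and apply L'Hôpital, or use the standard hierarchy e^(2|x|) ≫ |x^5| as x → -∞.
The indeterminate product → 0, so the limit = 6.

Final answer: 6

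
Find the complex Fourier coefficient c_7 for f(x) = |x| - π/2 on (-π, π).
Compute the real Fourier coefficients first: a_7 = -4/(49·π), b_7 = 0.
Then c_7 = (a_7 − i·b_7)/2 = -2/(49·π).

Final answer: -2/(49·π)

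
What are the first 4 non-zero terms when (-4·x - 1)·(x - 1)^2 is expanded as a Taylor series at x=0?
-4·x^3 + 7·x^2 - 2·x - 1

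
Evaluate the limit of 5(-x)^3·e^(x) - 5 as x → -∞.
The product is a 0·∞ indeterminate form at x → -∞.
Rewrite the product as 5(-x)^3 / e^(-x) (an ∞/∞ form) and apply L'Hôpital, or use the standard hierarchy e^(|x|) ≫ |(-x)^3| as x → -∞.
The indeterminate product → 0, so the limit = -5.

Final answer: -5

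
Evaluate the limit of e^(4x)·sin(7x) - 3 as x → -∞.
Evaluate the dominant behaviour as x → -∞; each term tends to a finite value or vanishes.
Limit = -3.

Final answer: -3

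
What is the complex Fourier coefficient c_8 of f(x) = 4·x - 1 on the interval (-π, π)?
Compute the real Fourier coefficients first: a_8 = 0, b_8 = -1.
Then c_8 = (a_8 − i·b_8)/2 = i/2.

Final answer: i/2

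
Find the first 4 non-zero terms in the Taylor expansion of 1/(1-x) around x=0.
x^3 + x^2 + x + 1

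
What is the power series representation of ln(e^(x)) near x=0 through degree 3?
x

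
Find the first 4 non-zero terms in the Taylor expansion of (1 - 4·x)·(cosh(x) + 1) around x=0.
-2·x^3 + x^2/2 - 8·x + 2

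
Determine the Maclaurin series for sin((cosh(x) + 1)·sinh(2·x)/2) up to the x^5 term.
-331·x^5/120 + x^3/2 + 2·x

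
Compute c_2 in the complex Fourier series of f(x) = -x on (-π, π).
Compute the real Fourier coefficients first: a_2 = 0, b_2 = 1.
Then c_2 = (a_2 − i·b_2)/2 = -i/2.

Final answer: -i/2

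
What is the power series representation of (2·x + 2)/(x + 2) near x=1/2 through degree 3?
6/5 + 8·(x - 1/2)/25 - 16·(x - 1/2)^2/125 + 32·(x - 1/2)^3/625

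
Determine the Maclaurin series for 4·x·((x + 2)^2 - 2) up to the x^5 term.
4·x^3 + 16·x^2 + 8·x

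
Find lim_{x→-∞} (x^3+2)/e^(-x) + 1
The quotient is an ∞/∞ indeterminate form as x → -∞.
Compare growth rates of the dominant terms (exponentials ≫ polynomials ≫ logarithms), or apply L'Hôpital's rule; the quotient → 0.
Adding the constant: 0 + 1 = 1. Limit = 1.

Final answer: 1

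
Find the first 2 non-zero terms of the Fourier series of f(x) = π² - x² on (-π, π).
4·cos(x) + 2·π^2/3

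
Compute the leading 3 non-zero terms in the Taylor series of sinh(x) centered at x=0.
x^5/120 + x^3/6 + x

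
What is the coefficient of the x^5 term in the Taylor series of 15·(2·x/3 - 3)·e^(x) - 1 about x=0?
Expand to order 5: 15·(2·x/3 - 3)·e^(x) - 1 = x^5/24 - 5·x^4/24 - 5·x^3/2 - 25·x^2/2 - 35·x - 46 + O(x^6).
The coefficient of x^5 is 1/24.

Final answer: 1/24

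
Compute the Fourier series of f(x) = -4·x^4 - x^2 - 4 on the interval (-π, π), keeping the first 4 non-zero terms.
(-188 + 32·π^2)·cos(x) + (11 - 8·π^2)·cos(2·x) + (-52/27 + 32·π^2/9)·cos(3·x) - 4·π^4/5 - 4 - π^2/3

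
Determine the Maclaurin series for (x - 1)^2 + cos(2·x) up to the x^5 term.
2·x^4/3 - x^2 - 2·x + 2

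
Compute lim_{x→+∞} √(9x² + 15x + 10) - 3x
As x → +∞: multiply by the conjugate to get (15x+10)/(√(9x²+15x+10)+3x); the denominator ~ 6x, so the limit is 15/6 = 5/2.
Limit = 5/2.

Final answer: 5/2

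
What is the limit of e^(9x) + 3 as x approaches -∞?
Evaluate the dominant behaviour as x → -∞; each term tends to a finite value or vanishes.
Limit = 3.

Final answer: 3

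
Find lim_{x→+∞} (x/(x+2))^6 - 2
As x → +∞: x/(x+2) = 1/(1 + 2/x) → 1, and the 6th power of a limit-1 base also → 1; with the additive constant, 1 - 2 = -1.
Limit = -1.

Final answer: -1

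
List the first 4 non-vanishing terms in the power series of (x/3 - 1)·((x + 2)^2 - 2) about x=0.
x^3/3 + x^2/3 - 10·x/3 - 2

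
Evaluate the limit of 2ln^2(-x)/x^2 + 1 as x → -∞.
The quotient is an ∞/∞ indeterminate form as x → -∞.
Compare growth rates of the dominant terms (exponentials ≫ polynomials ≫ logarithms), or apply L'Hôpital's rule; the quotient → 0.
Adding the constant: 0 + 1 = 1. Limit = 1.

Final answer: 1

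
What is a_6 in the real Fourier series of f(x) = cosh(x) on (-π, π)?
a_6 = (1/π) ∫_{-π}^{π} f(x)·cos(6x) dx.
Evaluate the integral (use parity and integration by parts as needed): a_6 = 2·sinh(π)/(37·π).

Final answer: 2·sinh(π)/(37·π)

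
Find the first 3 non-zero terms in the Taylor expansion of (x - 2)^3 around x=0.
-6·x^2 + 12·x - 8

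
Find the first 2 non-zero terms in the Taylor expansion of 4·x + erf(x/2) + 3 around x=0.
x·(1/√(π) + 4) + 3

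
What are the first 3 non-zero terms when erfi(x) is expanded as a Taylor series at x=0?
x^5/(5·√(π)) + 2·x^3/(3·√(π)) + 2·x/√(π)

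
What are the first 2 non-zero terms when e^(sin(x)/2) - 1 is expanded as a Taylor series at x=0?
x^2/8 + x/2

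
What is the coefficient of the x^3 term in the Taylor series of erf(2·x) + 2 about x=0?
Expand to order 3: erf(2·x) + 2 = -16·x^3/(3·√(π)) + 4·x/√(π) + 2 + O(x^4).
The coefficient of x^3 is -16/(3·√(π)).

Final answer: -16/(3·√(π))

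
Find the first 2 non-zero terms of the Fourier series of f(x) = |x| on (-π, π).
-4·cos(x)/π + π/2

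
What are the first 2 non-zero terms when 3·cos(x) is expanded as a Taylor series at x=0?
3 - 3·x^2/2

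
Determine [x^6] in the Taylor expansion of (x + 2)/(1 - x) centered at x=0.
Expand to order 6: (x + 2)/(1 - x) = 3·x^6 + 3·x^5 + 3·x^4 + 3·x^3 + 3·x^2 + 3·x + 2 + O(x^7).
The coefficient of x^6 is 3.

Final answer: 3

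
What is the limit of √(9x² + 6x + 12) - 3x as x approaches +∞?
As x → +∞: multiply by the conjugate to get (6x+12)/(√(9x²+6x+12)+3x); the denominator ~ 6x, so the limit is 6/6 = 1.
Limit = 1.

Final answer: 1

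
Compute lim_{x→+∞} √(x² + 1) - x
This is an ∞ − ∞ indeterminate form.
Multiply and divide by the conjugate √(x²+1) + x; the x² terms cancel, leaving 1/(√(x²+1)+x) → 0.
Limit = 0.

Final answer: 0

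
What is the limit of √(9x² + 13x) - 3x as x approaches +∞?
As x → +∞: multiply by the conjugate to get (13x)/(√(9x²+13x)+3x); the denominator ~ 6x, so the limit is 13/6.
Limit = 13/6.

Final answer: 13/6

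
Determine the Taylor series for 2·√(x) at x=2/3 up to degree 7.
2·√(6)/3 + √(6)·(x - 2/3)/2 - 3·√(6)·(x - 2/3)^2/16 + 9·√(6)·(x - 2/3)^3/64 - 135·√(6)·(x - 2/3)^4/1024 + 567·√(6)·(x - 2/3)^5/4096 - 5103·√(6)·(x - 2/3)^6/32768 + 24057·√(6)·(x - 2/3)^7/131072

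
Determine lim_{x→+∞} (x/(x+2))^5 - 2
As x → +∞: x/(x+2) = 1/(1 + 2/x) → 1, and the 5th power of a limit-1 base also → 1; with the additive constant, 1 - 2 = -1.
Limit = -1.

Final answer: -1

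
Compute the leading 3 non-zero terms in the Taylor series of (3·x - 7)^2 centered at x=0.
9·x^2 - 42·x + 49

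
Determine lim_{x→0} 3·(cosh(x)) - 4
Direct substitution at x = 0 gives -1.

Final answer: -1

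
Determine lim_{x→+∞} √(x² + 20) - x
This is an ∞ − ∞ indeterminate form.
Multiply and divide by the conjugate √(x²+20) + x; the x² terms cancel, leaving 20/(√(x²+20)+x) → 0.
Limit = 0.

Final answer: 0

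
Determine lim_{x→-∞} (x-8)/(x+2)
Evaluate the dominant behaviour as x → -∞; each term tends to a finite value or vanishes.
Limit = 1.

Final answer: 1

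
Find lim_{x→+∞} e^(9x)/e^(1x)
This is an ∞/∞ indeterminate form as x → +∞.
Rewrite e^(9x)/e^(1x) = e^((9−1)x) = e^(8x); the exponent coefficient is 8 > 0 so e^(8x) → ∞.
Limit = ∞.

Final answer: ∞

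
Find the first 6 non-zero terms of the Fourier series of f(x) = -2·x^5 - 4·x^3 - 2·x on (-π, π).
(-436 - 4·π^4 + 72·π^2)·sin(x) + (-6·π^2 + 11 + 2·π^4)·sin(2·x) + (-4·π^4/3 - 124/81 + 8·π^2/27)·sin(3·x) + (23/32 + 3·π^2/4 + π^4)·sin(4·x) + (-4·π^4/5 - 24·π^2/25 - 356/625)·sin(5·x) + (41/81 + 26·π^2/27 + 2·π^4/3)·sin(6·x)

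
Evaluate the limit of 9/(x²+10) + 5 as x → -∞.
Evaluate the dominant behaviour as x → -∞; each term tends to a finite value or vanishes.
Limit = 5.

Final answer: 5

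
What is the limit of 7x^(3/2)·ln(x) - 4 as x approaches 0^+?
The product is a 0·∞ indeterminate form at x → 0⁺.
Rewrite the product as 7·ln(x) / x^(-3/2) and apply L'Hôpital, or use the standard hierarchy x^(-3/2) ≫ |ln x| as x → 0⁺.
The indeterminate product → 0, so the limit = -4.

Final answer: -4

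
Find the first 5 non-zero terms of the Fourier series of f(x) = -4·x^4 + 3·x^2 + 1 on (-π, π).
(-204 + 32·π^2)·cos(x) + (15 - 8·π^2)·cos(2·x) + (-100/27 + 32·π^2/9)·cos(3·x) + (3/2 - 2·π^2)·cos(4·x) - 4·π^4/5 + 1 + π^2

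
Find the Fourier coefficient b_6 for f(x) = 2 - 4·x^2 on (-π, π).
b_6 = (1/π) ∫_{-π}^{π} f(x)·sin(6x) dx.
Evaluate the integral (use parity and integration by parts as needed): b_6 = 0.

Final answer: 0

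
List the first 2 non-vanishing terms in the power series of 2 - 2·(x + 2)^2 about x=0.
-8·x - 6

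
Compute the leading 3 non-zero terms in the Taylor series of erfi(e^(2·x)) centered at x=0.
12·e·x^2/√(π) + 4·e·x/√(π) + erfi(1)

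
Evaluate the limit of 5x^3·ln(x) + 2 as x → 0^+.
The product is a 0·∞ indeterminate form at x → 0⁺.
Rewrite the product as 5·ln(x) / x^(-3) and apply L'Hôpital, or use the standard hierarchy x^(-3) ≫ |ln x| as x → 0⁺.
The indeterminate product → 0, so the limit = 2.

Final answer: 2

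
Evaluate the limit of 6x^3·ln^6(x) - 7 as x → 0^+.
The product is a 0·∞ indeterminate form at x → 0⁺.
Rewrite the product as 6·ln^6(x) / x^(-3) and apply L'Hôpital, or use the standard hierarchy x^(-3) ≫ |ln x|^6 as x → 0⁺.
The indeterminate product → 0, so the limit = -7.

Final answer: -7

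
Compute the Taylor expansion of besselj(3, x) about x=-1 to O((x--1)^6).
-besselj(3, 1) + (-besselj(4, 1)/2 + besselj(2, 1)/2)·(x + 1) + (-besselj(1, 1)/8 - besselj(5, 1)/8 + besselj(3, 1)/4)·(x + 1)^2 + (-besselj(2, 1)/16 - besselj(6, 1)/48 + besselj(4, 1)/16 + besselj(0, 1)/48)·(x + 1)^3 + (-besselj(3, 1)/64 - besselj(7, 1)/384 + besselj(5, 1)/96 + 5·besselj(1, 1)/384)·(x + 1)^4 + (-besselj(0, 1)/768 - besselj(4, 1)/384 - besselj(8, 1)/3840 + besselj(6, 1)/768 + 11·besselj(2, 1)/3840)·(x + 1)^5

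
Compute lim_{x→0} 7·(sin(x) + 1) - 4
Direct substitution at x = 0 gives 3.

Final answer: 3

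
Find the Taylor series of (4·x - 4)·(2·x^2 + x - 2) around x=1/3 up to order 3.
104/27 - 12·(x - 1/3) + 4·(x - 1/3)^2 + 8·(x - 1/3)^3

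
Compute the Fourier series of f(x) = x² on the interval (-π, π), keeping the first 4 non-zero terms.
-4·cos(x) + cos(2·x) - 4·cos(3·x)/9 + π^2/3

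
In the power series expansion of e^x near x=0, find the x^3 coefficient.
Expand to order 3: e^x = x^3/6 + x^2/2 + x + 1 + O(x^4).
The coefficient of x^3 is 1/6.

Final answer: 1/6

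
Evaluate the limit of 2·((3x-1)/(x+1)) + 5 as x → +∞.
Evaluate the dominant behaviour as x → +∞; each term tends to a finite value or vanishes.
Limit = 11.

Final answer: 11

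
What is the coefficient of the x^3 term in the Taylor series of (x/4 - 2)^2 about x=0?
Expand to order 3: (x/4 - 2)^2 = x^2/16 - x + 4 + O(x^4).
The coefficient of x^3 is 0.

Final answer: 0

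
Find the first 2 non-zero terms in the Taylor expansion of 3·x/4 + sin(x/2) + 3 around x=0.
5·x/4 + 3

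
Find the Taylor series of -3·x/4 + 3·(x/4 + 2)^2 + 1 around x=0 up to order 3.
3·x^2/16 + 9·x/4 + 13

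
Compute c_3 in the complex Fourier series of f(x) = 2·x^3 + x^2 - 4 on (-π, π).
Compute the real Fourier coefficients first: a_3 = -4/9, b_3 = -8/9 + 4·π^2/3.
Then c_3 = (a_3 − i·b_3)/2 = -2/9 - 2·i·π^2/3 + 4·i/9.

Final answer: -2/9 - 2·i·π^2/3 + 4·i/9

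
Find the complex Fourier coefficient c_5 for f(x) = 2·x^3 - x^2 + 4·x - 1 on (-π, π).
Compute the real Fourier coefficients first: a_5 = 4/25, b_5 = 176/125 + 4·π^2/5.
Then c_5 = (a_5 − i·b_5)/2 = 2/25 - 2·i·π^2/5 - 88·i/125.

Final answer: 2/25 - 2·i·π^2/5 - 88·i/125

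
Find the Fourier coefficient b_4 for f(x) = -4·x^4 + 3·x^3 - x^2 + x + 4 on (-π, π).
b_4 = (1/π) ∫_{-π}^{π} f(x)·sin(4x) dx.
Evaluate the integral (use parity and integration by parts as needed): b_4 = 1/16 - 3·π^2/2.

Final answer: 1/16 - 3·π^2/2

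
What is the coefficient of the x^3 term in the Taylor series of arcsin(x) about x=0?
Expand to order 3: arcsin(x) = x^3/6 + x + O(x^4).
The coefficient of x^3 is 1/6.

Final answer: 1/6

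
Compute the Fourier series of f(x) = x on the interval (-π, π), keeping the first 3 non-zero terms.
2·sin(x) - sin(2·x) + 2·sin(3·x)/3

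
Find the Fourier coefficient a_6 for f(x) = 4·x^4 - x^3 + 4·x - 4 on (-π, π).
a_6 = (1/π) ∫_{-π}^{π} f(x)·cos(6x) dx.
Evaluate the integral (use parity and integration by parts as needed): a_6 = -4/27 + 8·π^2/9.

Final answer: -4/27 + 8·π^2/9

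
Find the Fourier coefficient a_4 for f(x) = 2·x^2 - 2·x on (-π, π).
a_4 = (1/π) ∫_{-π}^{π} f(x)·cos(4x) dx.
Evaluate the integral (use parity and integration by parts as needed): a_4 = 1/2.

Final answer: 1/2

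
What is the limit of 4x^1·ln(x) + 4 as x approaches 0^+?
The product is a 0·∞ indeterminate form at x → 0⁺.
Rewrite the product as 4·ln(x) / x^(-1) and apply L'Hôpital, or use the standard hierarchy x^(-1) ≫ |ln x| as x → 0⁺.
The indeterminate product → 0, so the limit = 4.

Final answer: 4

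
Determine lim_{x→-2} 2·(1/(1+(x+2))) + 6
Direct substitution at x = -2 gives 8.

Final answer: 8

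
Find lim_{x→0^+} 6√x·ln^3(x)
This is a 0·∞ indeterminate form at x → 0⁺.
Rewrite the product as 6·ln^3(x) / x^(-1/2) and apply L'Hôpital, or use the standard hierarchy x^(-1/2) ≫ |ln x|^3 as x → 0⁺.
The indeterminate product → 0, so the limit = 0.

Final answer: 0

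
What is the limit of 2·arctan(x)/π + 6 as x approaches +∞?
Evaluate the dominant behaviour as x → +∞; each term tends to a finite value or vanishes.
Limit = 7.

Final answer: 7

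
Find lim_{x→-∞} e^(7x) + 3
Evaluate the dominant behaviour as x → -∞; each term tends to a finite value or vanishes.
Limit = 3.

Final answer: 3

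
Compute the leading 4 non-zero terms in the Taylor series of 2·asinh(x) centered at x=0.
-5·x^7/56 + 3·x^5/20 - x^3/3 + 2·x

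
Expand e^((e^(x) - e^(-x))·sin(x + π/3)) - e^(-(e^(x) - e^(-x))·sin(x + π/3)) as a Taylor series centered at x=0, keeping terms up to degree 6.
-169·x^6/180 + √(3)·x^5/12 + 3·x^4 + √(3)·x^3/3 + 2·x^2 + 2·√(3)·x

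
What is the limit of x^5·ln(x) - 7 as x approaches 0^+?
The product is a 0·∞ indeterminate form at x → 0⁺.
Rewrite the product as ln(x) / x^(-5) and apply L'Hôpital, or use the standard hierarchy x^(-5) ≫ |ln x| as x → 0⁺.
The indeterminate product → 0, so the limit = -7.

Final answer: -7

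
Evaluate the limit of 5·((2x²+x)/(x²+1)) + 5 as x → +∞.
Evaluate the dominant behaviour as x → +∞; each term tends to a finite value or vanishes.
Limit = 15.

Final answer: 15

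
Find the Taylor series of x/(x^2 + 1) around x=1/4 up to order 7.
4/17 + 240·(x - 1/4)/289 - 3008·(x - 1/4)^2/4913 - 41216·(x - 1/4)^3/83521 + 1147904·(x - 1/4)^4/1419857 + 2027520·(x - 1/4)^5/24137569 - 328450048·(x - 1/4)^6/410338673 + 2076114944·(x - 1/4)^7/6975757441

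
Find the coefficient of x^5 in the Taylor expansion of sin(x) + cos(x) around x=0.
Expand to order 5: sin(x) + cos(x) = x^5/120 + x^4/24 - x^3/6 - x^2/2 + x + 1 + O(x^6).
The coefficient of x^5 is 1/120.

Final answer: 1/120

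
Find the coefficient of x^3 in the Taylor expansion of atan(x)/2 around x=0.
Expand to order 3: atan(x)/2 = -x^3/6 + x/2 + O(x^4).
The coefficient of x^3 is -1/6.

Final answer: -1/6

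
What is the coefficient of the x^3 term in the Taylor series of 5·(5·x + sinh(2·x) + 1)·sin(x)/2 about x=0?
Expand to order 3: 5·(5·x + sinh(2·x) + 1)·sin(x)/2 = -5·x^3/12 + 35·x^2/2 + 5·x/2 + O(x^4).
The coefficient of x^3 is -5/12.

Final answer: -5/12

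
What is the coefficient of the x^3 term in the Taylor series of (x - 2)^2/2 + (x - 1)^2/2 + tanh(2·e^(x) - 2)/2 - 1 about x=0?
-7/6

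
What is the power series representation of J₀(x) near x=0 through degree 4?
x^4/64 - x^2/4 + 1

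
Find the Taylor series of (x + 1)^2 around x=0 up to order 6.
x^2 + 2·x + 1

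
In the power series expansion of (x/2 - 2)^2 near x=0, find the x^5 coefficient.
Expand to order 5: (x/2 - 2)^2 = x^2/4 - 2·x + 4 + O(x^6).
The coefficient of x^5 is 0.

Final answer: 0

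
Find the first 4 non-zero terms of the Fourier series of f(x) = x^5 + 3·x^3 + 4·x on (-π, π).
(-34·π^2 + 2·π^4 + 212)·sin(x) + (-π^4 - 7 + 2·π^2)·sin(2·x) + (188/81 + 14·π^2/27 + 2·π^4/3)·sin(3·x) + (-π^4/2 - 7·π^2/8 - 107/64)·sin(4·x)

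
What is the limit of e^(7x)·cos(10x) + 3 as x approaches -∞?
Evaluate the dominant behaviour as x → -∞; each term tends to a finite value or vanishes.
Limit = 3.

Final answer: 3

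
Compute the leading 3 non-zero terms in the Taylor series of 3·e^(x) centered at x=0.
3·x^2/2 + 3·x + 3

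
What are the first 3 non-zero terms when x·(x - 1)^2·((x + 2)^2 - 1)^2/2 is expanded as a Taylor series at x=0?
-17·x^3/2 + 3·x^2 + 9·x/2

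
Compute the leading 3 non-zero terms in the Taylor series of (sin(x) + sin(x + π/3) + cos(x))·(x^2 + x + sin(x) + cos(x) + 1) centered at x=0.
x^2·(5/2 - √(3)/4) + x·(√(3) + 5) + √(3) + 2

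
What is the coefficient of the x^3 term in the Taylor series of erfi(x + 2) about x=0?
Expand to order 3: erfi(x + 2) = 6·x^3·e^(4)/√(π) + 4·x^2·e^(4)/√(π) + 2·x·e^(4)/√(π) + erfi(2) + O(x^4).
The coefficient of x^3 is 6·e^(4)/√(π).

Final answer: 6·e^(4)/√(π)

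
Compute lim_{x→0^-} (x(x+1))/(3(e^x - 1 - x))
Both numerator and denominator → 0 as x → 0^-; this is a 0/0 indeterminate form.
Expand each to leading order near x = 0: numerator ~ x, denominator ~ 3·x^2/2.
The limit of the ratio is -∞.

Final answer: -∞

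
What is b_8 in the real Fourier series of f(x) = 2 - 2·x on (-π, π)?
b_8 = (1/π) ∫_{-π}^{π} f(x)·sin(8x) dx.
Evaluate the integral (use parity and integration by parts as needed): b_8 = 1/2.

Final answer: 1/2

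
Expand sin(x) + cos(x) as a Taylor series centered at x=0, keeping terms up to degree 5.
x^5/120 + x^4/24 - x^3/6 - x^2/2 + x + 1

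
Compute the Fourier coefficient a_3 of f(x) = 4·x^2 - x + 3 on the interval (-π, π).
a_3 = (1/π) ∫_{-π}^{π} f(x)·cos(3x) dx.
Evaluate the integral (use parity and integration by parts as needed): a_3 = -16/9.

Final answer: -16/9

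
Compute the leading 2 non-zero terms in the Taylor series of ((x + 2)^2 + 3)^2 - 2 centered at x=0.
56·x + 47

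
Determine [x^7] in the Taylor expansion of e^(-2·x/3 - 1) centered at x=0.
Expand to order 7: e^(-2·x/3 - 1) = -8·x^7·e^(-1)/688905 + 4·x^6·e^(-1)/32805 - 4·x^5·e^(-1)/3645 + 2·x^4·e^(-1)/243 - 4·x^3·e^(-1)/81 + 2·x^2·e^(-1)/9 - 2·x·e^(-1)/3 + e^(-1) + O(x^8).
The coefficient of x^7 is -8·e^(-1)/688905.

Final answer: -8·e^(-1)/688905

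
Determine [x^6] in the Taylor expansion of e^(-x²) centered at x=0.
Expand to order 6: e^(-x²) = -x^6/6 + x^4/2 - x^2 + 1 + O(x^7).
The coefficient of x^6 is -1/6.

Final answer: -1/6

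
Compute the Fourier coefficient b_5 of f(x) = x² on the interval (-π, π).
b_5 = (1/π) ∫_{-π}^{π} f(x)·sin(5x) dx.
Evaluate the integral (use parity and integration by parts as needed): b_5 = 0.

Final answer: 0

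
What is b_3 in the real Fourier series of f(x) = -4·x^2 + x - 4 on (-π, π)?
b_3 = (1/π) ∫_{-π}^{π} f(x)·sin(3x) dx.
Evaluate the integral (use parity and integration by parts as needed): b_3 = 2/3.

Final answer: 2/3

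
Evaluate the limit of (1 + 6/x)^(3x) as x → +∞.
As x → +∞: write (1 + 6/x)^(3x) = ((1 + 6/x)^x)^3 → (e^6)^3 = e^18.
Limit = e^(18).

Final answer: e^(18)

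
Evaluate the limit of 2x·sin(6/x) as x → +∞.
As x → +∞: let u = 6/x → 0⁺; then 2·x·sin(6/x) = 2·6·sin(u)/u → 2·6·1 = 12.
Limit = 12.

Final answer: 12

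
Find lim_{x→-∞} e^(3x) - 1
Evaluate the dominant behaviour as x → -∞; each term tends to a finite value or vanishes.
Limit = -1.

Final answer: -1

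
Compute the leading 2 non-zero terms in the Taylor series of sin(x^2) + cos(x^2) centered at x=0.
x^2 + 1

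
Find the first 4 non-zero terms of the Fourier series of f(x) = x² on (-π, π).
-4·cos(x) + cos(2·x) - 4·cos(3·x)/9 + π^2/3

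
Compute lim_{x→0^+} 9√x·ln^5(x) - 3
The product is a 0·∞ indeterminate form at x → 0⁺.
Rewrite the product as 9·ln^5(x) / x^(-1/2) and apply L'Hôpital, or use the standard hierarchy x^(-1/2) ≫ |ln x|^5 as x → 0⁺.
The indeterminate product → 0, so the limit = -3.

Final answer: -3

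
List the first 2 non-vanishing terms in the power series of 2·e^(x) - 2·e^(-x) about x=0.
2·x^3/3 + 4·x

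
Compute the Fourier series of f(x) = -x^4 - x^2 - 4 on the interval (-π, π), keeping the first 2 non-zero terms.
(-44 + 8·π^2)·cos(x) - π^4/5 - 4 - π^2/3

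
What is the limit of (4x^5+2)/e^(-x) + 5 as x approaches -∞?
The quotient is an ∞/∞ indeterminate form as x → -∞.
Compare growth rates of the dominant terms (exponentials ≫ polynomials ≫ logarithms), or apply L'Hôpital's rule; the quotient → 0.
Adding the constant: 0 + 5 = 5. Limit = 5.

Final answer: 5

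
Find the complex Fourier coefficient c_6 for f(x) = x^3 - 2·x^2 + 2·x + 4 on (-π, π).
Compute the real Fourier coefficients first: a_6 = -2/9, b_6 = -π^2/3 - 11/18.
Then c_6 = (a_6 − i·b_6)/2 = -1/9 + 11·i/36 + i·π^2/6.

Final answer: -1/9 + 11·i/36 + i·π^2/6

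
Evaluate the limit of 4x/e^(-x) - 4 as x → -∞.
The quotient is an ∞/∞ indeterminate form as x → -∞.
Compare growth rates of the dominant terms (exponentials ≫ polynomials ≫ logarithms), or apply L'Hôpital's rule; the quotient → 0.
Adding the constant: 0 - 4 = -4. Limit = -4.

Final answer: -4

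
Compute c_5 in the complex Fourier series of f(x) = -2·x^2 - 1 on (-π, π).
Compute the real Fourier coefficients first: a_5 = 8/25, b_5 = 0.
Then c_5 = (a_5 − i·b_5)/2 = 4/25.

Final answer: 4/25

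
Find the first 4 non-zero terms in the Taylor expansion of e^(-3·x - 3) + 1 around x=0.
-9·x^3·e^(-3)/2 + 9·x^2·e^(-3)/2 - 3·x·e^(-3) + e^(-3) + 1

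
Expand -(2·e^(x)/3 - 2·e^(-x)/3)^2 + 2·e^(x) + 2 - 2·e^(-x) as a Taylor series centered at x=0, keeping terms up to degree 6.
-32·x^6/405 + x^5/30 - 16·x^4/27 + 2·x^3/3 - 16·x^2/9 + 4·x + 2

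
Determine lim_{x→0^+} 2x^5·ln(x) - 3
The product is a 0·∞ indeterminate form at x → 0⁺.
Rewrite the product as 2·ln(x) / x^(-5) and apply L'Hôpital, or use the standard hierarchy x^(-5) ≫ |ln x| as x → 0⁺.
The indeterminate product → 0, so the limit = -3.

Final answer: -3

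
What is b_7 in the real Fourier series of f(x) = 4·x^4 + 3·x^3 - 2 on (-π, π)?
b_7 = (1/π) ∫_{-π}^{π} f(x)·sin(7x) dx.
Evaluate the integral (use parity and integration by parts as needed): b_7 = -36/343 + 6·π^2/7.

Final answer: -36/343 + 6·π^2/7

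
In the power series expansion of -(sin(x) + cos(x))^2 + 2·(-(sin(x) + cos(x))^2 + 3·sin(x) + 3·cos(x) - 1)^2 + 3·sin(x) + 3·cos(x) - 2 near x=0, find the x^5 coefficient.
Expand to order 5: -(sin(x) + cos(x))^2 + 2·(-(sin(x) + cos(x))^2 + 3·sin(x) + 3·cos(x) - 1)^2 + 3·sin(x) + 3·cos(x) - 2 = -137·x^5/24 + 203·x^4/24 - 11·x^3/6 - 11·x^2/2 + 5·x + 2 + O(x^6).
The coefficient of x^5 is -137/24.

Final answer: -137/24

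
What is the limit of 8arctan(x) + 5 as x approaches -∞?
Evaluate the dominant behaviour as x → -∞; each term tends to a finite value or vanishes.
Limit = 5 - 4·π.

Final answer: 5 - 4·π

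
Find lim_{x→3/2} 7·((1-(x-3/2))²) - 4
Direct substitution at x = 3/2 gives 3.

Final answer: 3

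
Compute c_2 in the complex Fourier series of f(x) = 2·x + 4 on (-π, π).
Compute the real Fourier coefficients first: a_2 = 0, b_2 = -2.
Then c_2 = (a_2 − i·b_2)/2 = i.

Final answer: i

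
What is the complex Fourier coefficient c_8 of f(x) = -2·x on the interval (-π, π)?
Compute the real Fourier coefficients first: a_8 = 0, b_8 = 1/2.
Then c_8 = (a_8 − i·b_8)/2 = -i/4.

Final answer: -i/4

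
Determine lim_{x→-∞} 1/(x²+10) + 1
Evaluate the dominant behaviour as x → -∞; each term tends to a finite value or vanishes.
Limit = 1.

Final answer: 1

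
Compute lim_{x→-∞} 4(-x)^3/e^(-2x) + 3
The quotient is an ∞/∞ indeterminate form as x → -∞.
Compare growth rates of the dominant terms (exponentials ≫ polynomials ≫ logarithms), or apply L'Hôpital's rule; the quotient → 0.
Adding the constant: 0 + 3 = 3. Limit = 3.

Final answer: 3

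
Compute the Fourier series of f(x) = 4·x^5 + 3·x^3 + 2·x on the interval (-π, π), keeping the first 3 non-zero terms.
(-154·π^2 + 8·π^4 + 928)·sin(x) + (-4·π^4 - 55/2 + 17·π^2)·sin(2·x) + (-106·π^2/27 + 320/81 + 8·π^4/3)·sin(3·x)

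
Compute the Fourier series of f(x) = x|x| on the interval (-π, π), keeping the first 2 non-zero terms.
(-8 + 2·π^2)·sin(x)/π - π·sin(2·x)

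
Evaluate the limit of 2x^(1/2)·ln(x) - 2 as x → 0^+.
The product is a 0·∞ indeterminate form at x → 0⁺.
Rewrite the product as 2·ln(x) / x^(-1/2) and apply L'Hôpital, or use the standard hierarchy x^(-1/2) ≫ |ln x| as x → 0⁺.
The indeterminate product → 0, so the limit = -2.

Final answer: -2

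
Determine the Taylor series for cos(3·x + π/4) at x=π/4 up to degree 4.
-1 + 9·(x - π/4)^2/2 - 27·(x - π/4)^4/8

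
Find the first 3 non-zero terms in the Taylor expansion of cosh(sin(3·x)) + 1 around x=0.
-81·x^4/8 + 9·x^2/2 + 2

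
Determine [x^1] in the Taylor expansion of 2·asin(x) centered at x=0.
Expand to order 1: 2·asin(x) = 2·x + O(x^2).
The coefficient of x^1 is 2.

Final answer: 2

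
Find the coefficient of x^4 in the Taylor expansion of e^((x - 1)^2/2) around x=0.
5·e^(1/2)/12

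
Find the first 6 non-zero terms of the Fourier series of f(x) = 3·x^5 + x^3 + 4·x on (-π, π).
(-118·π^2 + 6·π^4 + 716)·sin(x) + (-3·π^4 - 25 + 14·π^2)·sin(2·x) + (-34·π^2/9 + 140/27 + 2·π^4)·sin(3·x) + (-3·π^4/2 - 161/64 + 11·π^2/8)·sin(4·x) + (-14·π^2/25 + 1084/625 + 6·π^4/5)·sin(5·x) + (-π^4 - 37/27 + 2·π^2/9)·sin(6·x)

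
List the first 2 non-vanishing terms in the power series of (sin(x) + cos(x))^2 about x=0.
2·x + 1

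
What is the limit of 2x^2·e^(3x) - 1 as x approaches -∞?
The product is a 0·∞ indeterminate form at x → -∞.
Rewrite the product as 2x^2 / e^(-3x) (an ∞/∞ form) and apply L'Hôpital, or use the standard hierarchy e^(3|x|) ≫ |x^2| as x → -∞.
The indeterminate product → 0, so the limit = -1.

Final answer: -1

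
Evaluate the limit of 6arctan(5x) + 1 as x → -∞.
Evaluate the dominant behaviour as x → -∞; each term tends to a finite value or vanishes.
Limit = 1 - 3·π.

Final answer: 1 - 3·π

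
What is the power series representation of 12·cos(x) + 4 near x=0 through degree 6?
-x^6/60 + x^4/2 - 6·x^2 + 16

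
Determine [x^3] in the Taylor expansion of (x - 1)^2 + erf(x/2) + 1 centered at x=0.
Expand to order 3: (x - 1)^2 + erf(x/2) + 1 = -x^3/(12·√(π)) + x^2 + x·(-2 + 1/√(π)) + 2 + O(x^4).
The coefficient of x^3 is -1/(12·√(π)).

Final answer: -1/(12·√(π))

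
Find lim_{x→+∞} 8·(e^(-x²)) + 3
Evaluate the dominant behaviour as x → +∞; each term tends to a finite value or vanishes.
Limit = 3.

Final answer: 3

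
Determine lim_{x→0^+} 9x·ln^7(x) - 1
The product is a 0·∞ indeterminate form at x → 0⁺.
Rewrite the product as 9·ln^7(x) / x^(-1) and apply L'Hôpital, or use the standard hierarchy x^(-1) ≫ |ln x|^7 as x → 0⁺.
The indeterminate product → 0, so the limit = -1.

Final answer: -1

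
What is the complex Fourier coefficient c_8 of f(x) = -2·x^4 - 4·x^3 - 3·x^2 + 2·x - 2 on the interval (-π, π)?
Compute the real Fourier coefficients first: a_8 = -π^2/4 - 21/128, b_8 = -19/32 + π^2.
Then c_8 = (a_8 − i·b_8)/2 = -π^2/8 - 21/256 - i·π^2/2 + 19·i/64.

Final answer: -π^2/8 - 21/256 - i·π^2/2 + 19·i/64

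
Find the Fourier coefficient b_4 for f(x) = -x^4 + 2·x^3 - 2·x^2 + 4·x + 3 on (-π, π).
b_4 = (1/π) ∫_{-π}^{π} f(x)·sin(4x) dx.
Evaluate the integral (use parity and integration by parts as needed): b_4 = -π^2 - 13/8.

Final answer: -π^2 - 13/8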